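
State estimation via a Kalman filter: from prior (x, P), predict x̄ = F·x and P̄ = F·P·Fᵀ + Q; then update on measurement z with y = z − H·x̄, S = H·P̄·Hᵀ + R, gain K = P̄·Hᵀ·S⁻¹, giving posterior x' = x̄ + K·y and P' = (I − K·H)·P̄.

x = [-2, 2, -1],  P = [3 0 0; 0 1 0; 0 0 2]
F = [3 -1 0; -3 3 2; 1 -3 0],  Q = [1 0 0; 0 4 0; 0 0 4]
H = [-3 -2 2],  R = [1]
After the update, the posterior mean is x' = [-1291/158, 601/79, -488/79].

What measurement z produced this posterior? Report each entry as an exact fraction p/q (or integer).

z = [-3]

x̄ = F·x = [-8, 10, -8]
P̄ = F·P·Fᵀ + Q = [29 -30 12; -30 48 -18; 12 -18 16]
S = H·P̄·Hᵀ + R = [158]
K = P̄·Hᵀ·S⁻¹ = [-3/158; -21/79; 16/79]
x' − x̄ = [-27/158, -189/79, 144/79] = K·y
y = (KᵀK)⁻¹·Kᵀ·(x' − x̄) = [9]
z = y + H·x̄ = [9] + [-12] = [-3]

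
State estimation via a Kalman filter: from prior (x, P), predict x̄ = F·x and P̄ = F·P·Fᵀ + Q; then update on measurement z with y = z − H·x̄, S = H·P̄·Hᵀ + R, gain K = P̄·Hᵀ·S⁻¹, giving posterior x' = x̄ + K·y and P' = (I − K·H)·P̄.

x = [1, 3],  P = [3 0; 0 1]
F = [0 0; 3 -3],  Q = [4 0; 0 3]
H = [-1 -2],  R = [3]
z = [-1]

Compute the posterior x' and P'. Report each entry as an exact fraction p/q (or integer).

x̄ = F·x = [0, -6]
P̄ = F·P·Fᵀ + Q = [4 0; 0 39]
y = z − H·x̄ = [-13]
S = H·P̄·Hᵀ + R = [163]
K = P̄·Hᵀ·S⁻¹ = [-4/163; -78/163]
x' = x̄ + K·y = [52/163, 36/163]
P' = (I − K·H)·P̄ = [636/163 -312/163; -312/163 273/163]

x' = [52/163, 36/163]
P' = [636/163 -312/163; -312/163 273/163]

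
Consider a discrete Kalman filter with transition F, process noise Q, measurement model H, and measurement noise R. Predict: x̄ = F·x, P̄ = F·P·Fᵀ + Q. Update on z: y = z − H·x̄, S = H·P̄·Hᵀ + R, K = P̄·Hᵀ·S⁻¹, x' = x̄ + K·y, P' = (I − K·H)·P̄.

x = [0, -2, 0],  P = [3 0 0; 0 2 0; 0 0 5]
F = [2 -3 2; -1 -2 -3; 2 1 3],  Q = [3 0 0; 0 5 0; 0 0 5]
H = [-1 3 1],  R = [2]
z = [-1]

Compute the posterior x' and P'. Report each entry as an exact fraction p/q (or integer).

x' = [581/82, 88/41, -27/82]
P' = [13809/410 1844/205 2567/410; 1844/205 953/205 -863/205; 2567/410 -863/205 7471/410]

x̄ = F·x = [6, 4, -2]
P̄ = F·P·Fᵀ + Q = [53 -24 36; -24 61 -55; 36 -55 64]
y = z − H·x̄ = [-5]
S = H·P̄·Hᵀ + R = [410]
K = P̄·Hᵀ·S⁻¹ = [-89/410; 76/205; -137/410]
x' = x̄ + K·y = [581/82, 88/41, -27/82]
P' = (I − K·H)·P̄ = [13809/410 1844/205 2567/410; 1844/205 953/205 -863/205; 2567/410 -863/205 7471/410]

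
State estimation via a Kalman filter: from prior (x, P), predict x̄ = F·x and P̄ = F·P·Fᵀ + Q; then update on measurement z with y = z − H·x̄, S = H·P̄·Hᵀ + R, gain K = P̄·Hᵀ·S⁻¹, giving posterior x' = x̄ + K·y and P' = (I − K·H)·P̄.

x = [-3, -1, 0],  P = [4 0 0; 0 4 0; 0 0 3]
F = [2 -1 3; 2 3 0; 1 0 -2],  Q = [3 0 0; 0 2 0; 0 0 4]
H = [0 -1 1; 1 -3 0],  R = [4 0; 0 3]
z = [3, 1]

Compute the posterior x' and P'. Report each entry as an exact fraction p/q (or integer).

x̄ = F·x = [-5, -9, -3]
P̄ = F·P·Fᵀ + Q = [50 4 -10; 4 54 8; -10 8 20]
y = z − H·x̄ = [-3, -21]
S = H·P̄·Hᵀ + R = [62 124; 124 515]
K = P̄·Hᵀ·S⁻¹ = [-1987/2759 22/89; -683/2759 -22/89; 5198/8277 -58/267]
x' = x̄ + K·y = [-22156/2759, -8460/2759, -889/2759]
P' = (I − K·H)·P̄ = [84216/2759 27390/2759 19442/2759; 27390/2759 9812/2759 7080/2759; 19442/2759 7080/2759 42032/8277]

x' = [-22156/2759, -8460/2759, -889/2759]
P' = [84216/2759 27390/2759 19442/2759; 27390/2759 9812/2759 7080/2759; 19442/2759 7080/2759 42032/8277]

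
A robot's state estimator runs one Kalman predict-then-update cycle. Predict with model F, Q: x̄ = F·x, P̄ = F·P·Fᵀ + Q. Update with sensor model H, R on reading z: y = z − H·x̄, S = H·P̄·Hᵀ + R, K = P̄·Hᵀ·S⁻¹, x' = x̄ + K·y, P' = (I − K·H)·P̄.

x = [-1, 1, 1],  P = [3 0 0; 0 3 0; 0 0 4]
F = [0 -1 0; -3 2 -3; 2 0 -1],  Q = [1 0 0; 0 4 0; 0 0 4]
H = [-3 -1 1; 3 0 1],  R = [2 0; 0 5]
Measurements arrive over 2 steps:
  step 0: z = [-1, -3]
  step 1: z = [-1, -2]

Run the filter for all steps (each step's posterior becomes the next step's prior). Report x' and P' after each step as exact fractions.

step 0: x̄ = F·x = [-1, 2, -3]
step 0: P̄ = F·P·Fᵀ + Q = [4 -6 0; -6 79 -6; 0 -6 20]
step 0: y = z − H·x̄ = [1, 3]
step 0: S = H·P̄·Hᵀ + R = [113 8; 8 61]
step 0: K = P̄·Hᵀ·S⁻¹ = [-462/6829 1404/6829; -3895/6829 -2176/6829; 1426/6829 2052/6829]
step 0: x' = x̄ + K·y = [-3079/6829, 3235/6829, -12905/6829]
step 0: P' = (I − K·H)·P̄ = [7696/6829 -38232/6829 -16068/6829; -38232/6829 226302/6829 103816/6829; -16068/6829 103816/6829 58464/6829]
step 1: x̄ = F·x = [-3235/6829, 54422/6829, 6747/6829]
step 1: P̄ = F·P·Fᵀ + Q = [233131/6829 -255852/6829 180280/6829; -255852/6829 451732/6829 -183140/6829; 180280/6829 -183140/6829 180836/6829]
step 1: y = z − H·x̄ = [31141/6829, -10700/6829]
step 1: S = H·P̄·Hᵀ + R = [493893/6829 -966647/6829; -966647/6829 3394840/6829]
step 1: K = P̄·Hᵀ·S⁻¹ = [-6354621/108695459 26355818/108695459; -68611288/108695459 -49975620/108695459; 14230628/108695459 27158540/108695459]
step 1: x' = x̄ + K·y = [-121763994/108695459, 631650210/108695459, 129730249/108695459]
step 1: P' = (I − K·H)·P̄ = [70706646/108695459 -279751544/108695459 -80340848/108695459; -279751544/108695459 1565853740/108695459 589376532/108695459; -80340848/108695459 589376532/108695459 376815244/108695459]

step 0: x' = [-3079/6829, 3235/6829, -12905/6829], P' = [7696/6829 -38232/6829 -16068/6829; -38232/6829 226302/6829 103816/6829; -16068/6829 103816/6829 58464/6829]
step 1: x' = [-121763994/108695459, 631650210/108695459, 129730249/108695459], P' = [70706646/108695459 -279751544/108695459 -80340848/108695459; -279751544/108695459 1565853740/108695459 589376532/108695459; -80340848/108695459 589376532/108695459 376815244/108695459]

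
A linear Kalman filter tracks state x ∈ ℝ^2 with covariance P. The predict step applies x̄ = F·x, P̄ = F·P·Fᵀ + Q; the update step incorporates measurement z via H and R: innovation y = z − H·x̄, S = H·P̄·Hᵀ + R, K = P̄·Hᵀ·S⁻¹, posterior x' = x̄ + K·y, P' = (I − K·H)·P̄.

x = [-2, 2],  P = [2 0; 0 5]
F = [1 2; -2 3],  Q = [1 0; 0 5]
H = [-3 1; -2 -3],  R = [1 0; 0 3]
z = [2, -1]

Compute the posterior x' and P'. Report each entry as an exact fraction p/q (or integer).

x̄ = F·x = [2, 10]
P̄ = F·P·Fᵀ + Q = [23 26; 26 58]
y = z − H·x̄ = [-2, 33]
S = H·P̄·Hᵀ + R = [110 146; 146 929]
K = P̄·Hᵀ·S⁻¹ = [-2427/8986 -409/4493; 7208/40437 -10970/40437]
x' = x̄ + K·y = [-2084/4493, 27944/40437]
P' = (I − K·H)·P̄ = [885/8986 114/4493; 114/4493 10286/40437]

x' = [-2084/4493, 27944/40437]
P' = [885/8986 114/4493; 114/4493 10286/40437]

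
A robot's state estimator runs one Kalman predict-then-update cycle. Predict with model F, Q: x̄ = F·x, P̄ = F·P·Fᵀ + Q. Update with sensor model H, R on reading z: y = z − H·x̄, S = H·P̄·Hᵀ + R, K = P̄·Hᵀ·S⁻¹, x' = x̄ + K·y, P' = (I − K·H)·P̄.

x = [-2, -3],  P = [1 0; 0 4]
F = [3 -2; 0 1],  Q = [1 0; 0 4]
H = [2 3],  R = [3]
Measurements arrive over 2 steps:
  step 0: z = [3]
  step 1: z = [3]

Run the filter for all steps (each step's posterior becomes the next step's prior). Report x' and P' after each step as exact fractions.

step 0: x' = [336/83, -153/83], P' = [1374/83 -888/83; -888/83 600/83]
step 1: x' = [105942/64289, -4419/64289], P' = [1035087/64289 -650640/64289; -650640/64289 428828/64289]

step 0: x̄ = F·x = [0, -3]
step 0: P̄ = F·P·Fᵀ + Q = [26 -8; -8 8]
step 0: y = z − H·x̄ = [12]
step 0: S = H·P̄·Hᵀ + R = [83]
step 0: K = P̄·Hᵀ·S⁻¹ = [28/83; 8/83]
step 0: x' = x̄ + K·y = [336/83, -153/83]
step 0: P' = (I − K·H)·P̄ = [1374/83 -888/83; -888/83 600/83]
step 1: x̄ = F·x = [1314/83, -153/83]
step 1: P̄ = F·P·Fᵀ + Q = [25505/83 -3864/83; -3864/83 932/83]
step 1: y = z − H·x̄ = [-1920/83]
step 1: S = H·P̄·Hᵀ + R = [64289/83]
step 1: K = P̄·Hᵀ·S⁻¹ = [39418/64289; -4932/64289]
step 1: x' = x̄ + K·y = [105942/64289, -4419/64289]
step 1: P' = (I − K·H)·P̄ = [1035087/64289 -650640/64289; -650640/64289 428828/64289]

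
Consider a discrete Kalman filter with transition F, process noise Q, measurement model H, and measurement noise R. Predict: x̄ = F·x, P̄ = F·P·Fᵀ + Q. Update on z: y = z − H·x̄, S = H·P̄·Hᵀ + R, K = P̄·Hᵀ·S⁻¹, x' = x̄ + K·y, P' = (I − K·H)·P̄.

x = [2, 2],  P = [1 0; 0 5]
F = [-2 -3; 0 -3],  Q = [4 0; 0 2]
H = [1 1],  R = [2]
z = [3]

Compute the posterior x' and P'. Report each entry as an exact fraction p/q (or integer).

x̄ = F·x = [-10, -6]
P̄ = F·P·Fᵀ + Q = [53 45; 45 47]
y = z − H·x̄ = [19]
S = H·P̄·Hᵀ + R = [192]
K = P̄·Hᵀ·S⁻¹ = [49/96; 23/48]
x' = x̄ + K·y = [-29/96, 149/48]
P' = (I − K·H)·P̄ = [143/48 -47/24; -47/24 35/12]

x' = [-29/96, 149/48]
P' = [143/48 -47/24; -47/24 35/12]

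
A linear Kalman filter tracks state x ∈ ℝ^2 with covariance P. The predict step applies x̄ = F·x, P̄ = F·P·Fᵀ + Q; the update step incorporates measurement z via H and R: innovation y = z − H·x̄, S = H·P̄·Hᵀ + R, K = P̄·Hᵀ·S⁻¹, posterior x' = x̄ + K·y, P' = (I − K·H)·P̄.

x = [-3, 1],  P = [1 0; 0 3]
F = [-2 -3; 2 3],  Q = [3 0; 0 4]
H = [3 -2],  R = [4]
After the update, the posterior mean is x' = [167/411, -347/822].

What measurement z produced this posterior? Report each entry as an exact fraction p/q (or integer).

x̄ = F·x = [3, -3]
P̄ = F·P·Fᵀ + Q = [34 -31; -31 35]
S = H·P̄·Hᵀ + R = [822]
K = P̄·Hᵀ·S⁻¹ = [82/411; -163/822]
x' − x̄ = [-1066/411, 2119/822] = K·y
y = (KᵀK)⁻¹·Kᵀ·(x' − x̄) = [-13]
z = y + H·x̄ = [-13] + [15] = [2]

z = [2]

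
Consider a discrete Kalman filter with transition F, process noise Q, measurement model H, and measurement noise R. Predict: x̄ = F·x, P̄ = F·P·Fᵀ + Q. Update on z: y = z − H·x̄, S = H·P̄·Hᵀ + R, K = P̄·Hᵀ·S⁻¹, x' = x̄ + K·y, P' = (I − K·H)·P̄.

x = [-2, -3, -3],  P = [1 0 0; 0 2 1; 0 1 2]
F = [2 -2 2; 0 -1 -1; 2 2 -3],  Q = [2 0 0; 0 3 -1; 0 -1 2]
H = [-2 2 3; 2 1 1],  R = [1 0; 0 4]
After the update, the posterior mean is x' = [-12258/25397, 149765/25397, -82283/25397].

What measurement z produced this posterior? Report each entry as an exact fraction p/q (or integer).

x̄ = F·x = [-4, 6, -1]
P̄ = F·P·Fᵀ + Q = [14 0 -6; 0 9 2; -6 2 20]
S = H·P̄·Hᵀ + R = [369 8; 8 69]
K = P̄·Hᵀ·S⁻¹ = [-3350/25397 8486/25397; 1568/25397 3867/25397; 5164/25397 3082/25397]
x' − x̄ = [89330/25397, -2617/25397, -56886/25397] = K·y
y = (KᵀK)⁻¹·Kᵀ·(x' − x̄) = [-14, 5]
z = y + H·x̄ = [-14, 5] + [17, -3] = [3, 2]

z = [3, 2]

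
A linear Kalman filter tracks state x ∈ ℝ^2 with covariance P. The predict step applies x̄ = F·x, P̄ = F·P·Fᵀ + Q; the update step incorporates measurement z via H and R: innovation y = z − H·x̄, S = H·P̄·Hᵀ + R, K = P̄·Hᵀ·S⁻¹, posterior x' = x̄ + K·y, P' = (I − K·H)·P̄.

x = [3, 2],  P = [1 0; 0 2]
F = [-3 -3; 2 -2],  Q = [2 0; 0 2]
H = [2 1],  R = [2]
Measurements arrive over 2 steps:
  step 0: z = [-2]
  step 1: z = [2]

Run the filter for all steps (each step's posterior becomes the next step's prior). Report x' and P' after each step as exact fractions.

step 0: x' = [-13/3, 19/3], P' = [107/39 -14/3; -14/3 29/3]
step 1: x' = [12778/3665, -3783/733], P' = [9514/3665 -3412/733; -3412/733 7495/733]

step 0: x̄ = F·x = [-15, 2]
step 0: P̄ = F·P·Fᵀ + Q = [29 6; 6 14]
step 0: y = z − H·x̄ = [26]
step 0: S = H·P̄·Hᵀ + R = [156]
step 0: K = P̄·Hᵀ·S⁻¹ = [16/39; 1/6]
step 0: x' = x̄ + K·y = [-13/3, 19/3]
step 0: P' = (I − K·H)·P̄ = [107/39 -14/3; -14/3 29/3]
step 1: x̄ = F·x = [-6, -64/3]
step 1: P̄ = F·P·Fᵀ + Q = [386/13 540/13; 540/13 3470/39]
step 1: y = z − H·x̄ = [106/3]
step 1: S = H·P̄·Hᵀ + R = [14660/39]
step 1: K = P̄·Hᵀ·S⁻¹ = [984/3665; 671/1466]
step 1: x' = x̄ + K·y = [12778/3665, -3783/733]
step 1: P' = (I − K·H)·P̄ = [9514/3665 -3412/733; -3412/733 7495/733]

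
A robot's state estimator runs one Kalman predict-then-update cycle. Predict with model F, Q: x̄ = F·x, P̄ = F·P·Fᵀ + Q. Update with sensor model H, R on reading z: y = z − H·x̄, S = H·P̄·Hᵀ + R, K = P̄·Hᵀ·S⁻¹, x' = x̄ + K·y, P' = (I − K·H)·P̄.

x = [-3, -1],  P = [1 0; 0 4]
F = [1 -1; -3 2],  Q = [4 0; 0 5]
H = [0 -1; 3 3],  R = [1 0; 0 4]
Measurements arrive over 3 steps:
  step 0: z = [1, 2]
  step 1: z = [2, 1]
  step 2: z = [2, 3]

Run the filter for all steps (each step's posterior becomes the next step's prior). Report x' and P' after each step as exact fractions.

step 0: x' = [2111/1618, -1103/1618], P' = [1973/1618 -1385/1618; -1385/1618 1461/1618]
step 1: x' = [5337874/2488551, -4805549/2488551], P' = [2973884/2488551 -2086804/2488551; -2086804/2488551 2216984/2488551]
step 2: x' = [10983284647/3767852639, -7762138880/3767852639], P' = [4499757720/3767852639 -3156877560/3767852639; -3156877560/3767852639 3354188180/3767852639]

step 0: x̄ = F·x = [-2, 7]
step 0: P̄ = F·P·Fᵀ + Q = [9 -11; -11 30]
step 0: y = z − H·x̄ = [8, -13]
step 0: S = H·P̄·Hᵀ + R = [31 -57; -57 157]
step 0: K = P̄·Hᵀ·S⁻¹ = [1385/1618 441/1618; -1461/1618 57/1618]
step 0: x' = x̄ + K·y = [2111/1618, -1103/1618]
step 0: P' = (I − K·H)·P̄ = [1973/1618 -1385/1618; -1385/1618 1461/1618]
step 1: x̄ = F·x = [1607/809, -8539/1618]
step 1: P̄ = F·P·Fᵀ + Q = [6338/809 -7883/809; -7883/809 48311/1618]
step 1: y = z − H·x̄ = [-5303/1618, 17593/1618]
step 1: S = H·P̄·Hᵀ + R = [49929/1618 -97635/1618; -97635/1618 271567/1618]
step 1: K = P̄·Hᵀ·S⁻¹ = [2086804/2488551 221770/829517; -2216984/2488551 32545/829517]
step 1: x' = x̄ + K·y = [5337874/2488551, -4805549/2488551]
step 1: P' = (I − K·H)·P̄ = [2973884/2488551 -2086804/2488551; -2086804/2488551 2216984/2488551]
step 2: x̄ = F·x = [3381141/829517, -25624720/2488551]
step 2: P̄ = F·P·Fᵀ + Q = [6439560/829517 -7929880/829517; -7929880/829517 73117295/2488551]
step 2: y = z − H·x̄ = [-20647618/2488551, 1382296/63809]
step 2: S = H·P̄·Hᵀ + R = [75605846/2488551 -3794435/63809; -3794435/63809 10606781/63809]
step 2: K = P̄·Hᵀ·S⁻¹ = [3156877560/3767852639 1007160120/3767852639; -3354188180/3767852639 147982965/3767852639]
step 2: x' = x̄ + K·y = [10983284647/3767852639, -7762138880/3767852639]
step 2: P' = (I − K·H)·P̄ = [4499757720/3767852639 -3156877560/3767852639; -3156877560/3767852639 3354188180/3767852639]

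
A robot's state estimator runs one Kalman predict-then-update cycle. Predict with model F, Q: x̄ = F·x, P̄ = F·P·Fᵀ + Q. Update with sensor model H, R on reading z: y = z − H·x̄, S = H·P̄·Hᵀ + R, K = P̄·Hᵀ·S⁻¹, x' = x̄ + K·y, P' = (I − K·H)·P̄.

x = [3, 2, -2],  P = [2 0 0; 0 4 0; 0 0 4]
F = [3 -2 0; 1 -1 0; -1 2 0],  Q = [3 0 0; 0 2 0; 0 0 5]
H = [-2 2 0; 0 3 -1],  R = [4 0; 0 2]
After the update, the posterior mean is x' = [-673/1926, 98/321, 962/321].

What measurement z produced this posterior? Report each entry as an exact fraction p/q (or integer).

x̄ = F·x = [5, 1, 1]
P̄ = F·P·Fᵀ + Q = [37 14 -22; 14 8 -10; -22 -10 23]
S = H·P̄·Hᵀ + R = [72 -60; -60 157]
K = P̄·Hᵀ·S⁻¹ = [-1691/3852 77/321; 13/642 24/107; 49/642 -33/107]
x' − x̄ = [-10303/1926, -223/321, 641/321] = K·y
y = (KᵀK)⁻¹·Kᵀ·(x' − x̄) = [10, -4]
z = y + H·x̄ = [10, -4] + [-8, 2] = [2, -2]

z = [2, -2]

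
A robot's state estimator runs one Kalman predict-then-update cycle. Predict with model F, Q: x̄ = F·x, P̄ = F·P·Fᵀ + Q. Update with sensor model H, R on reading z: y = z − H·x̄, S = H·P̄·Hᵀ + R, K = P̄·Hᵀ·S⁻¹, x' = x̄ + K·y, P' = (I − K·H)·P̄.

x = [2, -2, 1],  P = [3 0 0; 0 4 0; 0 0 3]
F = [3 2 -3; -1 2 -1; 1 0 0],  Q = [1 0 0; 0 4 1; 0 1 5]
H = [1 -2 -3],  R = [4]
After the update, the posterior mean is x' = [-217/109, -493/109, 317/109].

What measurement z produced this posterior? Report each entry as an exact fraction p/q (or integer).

z = [-2]

x̄ = F·x = [-1, -7, 2]
P̄ = F·P·Fᵀ + Q = [71 16 9; 16 26 -2; 9 -2 8]
S = H·P̄·Hᵀ + R = [109]
K = P̄·Hᵀ·S⁻¹ = [12/109; -30/109; -11/109]
x' − x̄ = [-108/109, 270/109, 99/109] = K·y
y = (KᵀK)⁻¹·Kᵀ·(x' − x̄) = [-9]
z = y + H·x̄ = [-9] + [7] = [-2]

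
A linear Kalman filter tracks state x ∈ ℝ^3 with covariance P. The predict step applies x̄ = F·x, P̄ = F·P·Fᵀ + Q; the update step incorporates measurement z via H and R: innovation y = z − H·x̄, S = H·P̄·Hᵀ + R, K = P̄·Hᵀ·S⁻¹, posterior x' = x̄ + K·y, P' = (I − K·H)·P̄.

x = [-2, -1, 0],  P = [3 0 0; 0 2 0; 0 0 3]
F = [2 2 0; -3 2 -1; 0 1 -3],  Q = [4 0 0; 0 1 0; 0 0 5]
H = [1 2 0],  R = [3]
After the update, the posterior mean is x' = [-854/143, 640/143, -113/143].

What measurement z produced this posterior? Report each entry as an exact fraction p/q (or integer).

x̄ = F·x = [-6, 4, -1]
P̄ = F·P·Fᵀ + Q = [24 -10 4; -10 39 13; 4 13 34]
S = H·P̄·Hᵀ + R = [143]
K = P̄·Hᵀ·S⁻¹ = [4/143; 68/143; 30/143]
x' − x̄ = [4/143, 68/143, 30/143] = K·y
y = (KᵀK)⁻¹·Kᵀ·(x' − x̄) = [1]
z = y + H·x̄ = [1] + [2] = [3]

z = [3]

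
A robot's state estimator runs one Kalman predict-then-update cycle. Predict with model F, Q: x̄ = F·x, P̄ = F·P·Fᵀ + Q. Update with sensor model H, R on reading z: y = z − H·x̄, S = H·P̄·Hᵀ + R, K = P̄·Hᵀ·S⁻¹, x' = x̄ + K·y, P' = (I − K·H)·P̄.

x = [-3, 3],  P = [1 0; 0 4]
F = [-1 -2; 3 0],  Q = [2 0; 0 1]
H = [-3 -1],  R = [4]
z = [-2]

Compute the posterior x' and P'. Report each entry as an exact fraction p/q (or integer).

x' = [579/167, -1483/167]
P' = [257/167 -555/167; -555/167 1669/167]

x̄ = F·x = [-3, -9]
P̄ = F·P·Fᵀ + Q = [19 -3; -3 10]
y = z − H·x̄ = [-20]
S = H·P̄·Hᵀ + R = [167]
K = P̄·Hᵀ·S⁻¹ = [-54/167; -1/167]
x' = x̄ + K·y = [579/167, -1483/167]
P' = (I − K·H)·P̄ = [257/167 -555/167; -555/167 1669/167]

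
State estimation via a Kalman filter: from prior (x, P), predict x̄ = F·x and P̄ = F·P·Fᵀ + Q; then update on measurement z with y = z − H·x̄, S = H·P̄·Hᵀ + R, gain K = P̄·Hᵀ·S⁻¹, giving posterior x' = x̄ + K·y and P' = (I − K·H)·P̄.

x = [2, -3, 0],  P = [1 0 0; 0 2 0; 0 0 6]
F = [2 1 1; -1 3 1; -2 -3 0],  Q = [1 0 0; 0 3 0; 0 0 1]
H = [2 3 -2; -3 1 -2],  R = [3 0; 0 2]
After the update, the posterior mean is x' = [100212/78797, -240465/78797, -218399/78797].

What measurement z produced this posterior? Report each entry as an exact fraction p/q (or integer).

z = [-1, -1]

x̄ = F·x = [1, -11, 5]
P̄ = F·P·Fᵀ + Q = [13 10 -10; 10 28 -16; -10 -16 23]
S = H·P̄·Hᵀ + R = [791 136; 136 123]
K = P̄·Hᵀ·S⁻¹ = [10572/78797 -17455/78797; 12648/78797 5234/78797; -9670/78797 -9808/78797]
x' − x̄ = [21415/78797, 626302/78797, -612384/78797] = K·y
y = (KᵀK)⁻¹·Kᵀ·(x' − x̄) = [40, 23]
z = y + H·x̄ = [40, 23] + [-41, -24] = [-1, -1]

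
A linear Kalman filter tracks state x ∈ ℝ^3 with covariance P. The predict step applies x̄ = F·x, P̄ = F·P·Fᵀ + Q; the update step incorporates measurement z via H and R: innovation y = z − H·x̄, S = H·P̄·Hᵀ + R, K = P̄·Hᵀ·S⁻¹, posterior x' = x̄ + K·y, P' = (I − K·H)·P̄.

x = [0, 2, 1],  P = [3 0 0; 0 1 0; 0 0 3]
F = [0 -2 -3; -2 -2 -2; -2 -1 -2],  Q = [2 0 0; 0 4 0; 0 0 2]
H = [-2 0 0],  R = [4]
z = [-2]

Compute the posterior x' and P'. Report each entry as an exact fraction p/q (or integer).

x̄ = F·x = [-7, -6, -4]
P̄ = F·P·Fᵀ + Q = [33 22 20; 22 32 26; 20 26 27]
y = z − H·x̄ = [-16]
S = H·P̄·Hᵀ + R = [136]
K = P̄·Hᵀ·S⁻¹ = [-33/68; -11/34; -5/17]
x' = x̄ + K·y = [13/17, -14/17, 12/17]
P' = (I − K·H)·P̄ = [33/34 11/17 10/17; 11/17 302/17 222/17; 10/17 222/17 259/17]

x' = [13/17, -14/17, 12/17]
P' = [33/34 11/17 10/17; 11/17 302/17 222/17; 10/17 222/17 259/17]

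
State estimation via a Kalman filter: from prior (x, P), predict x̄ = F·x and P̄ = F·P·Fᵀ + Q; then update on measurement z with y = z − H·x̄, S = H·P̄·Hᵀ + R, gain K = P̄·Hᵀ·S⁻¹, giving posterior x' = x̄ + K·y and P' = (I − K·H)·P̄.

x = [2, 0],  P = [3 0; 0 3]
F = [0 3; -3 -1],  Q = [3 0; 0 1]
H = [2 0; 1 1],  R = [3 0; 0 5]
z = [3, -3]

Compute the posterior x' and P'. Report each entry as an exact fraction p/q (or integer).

x̄ = F·x = [0, -6]
P̄ = F·P·Fᵀ + Q = [30 -9; -9 31]
y = z − H·x̄ = [3, 3]
S = H·P̄·Hᵀ + R = [123 42; 42 48]
K = P̄·Hᵀ·S⁻¹ = [111/230 7/460; -149/345 577/690]
x' = x̄ + K·y = [687/460, -1101/230]
P' = (I − K·H)·P̄ = [333/460 -149/230; -149/230 1666/345]

x' = [687/460, -1101/230]
P' = [333/460 -149/230; -149/230 1666/345]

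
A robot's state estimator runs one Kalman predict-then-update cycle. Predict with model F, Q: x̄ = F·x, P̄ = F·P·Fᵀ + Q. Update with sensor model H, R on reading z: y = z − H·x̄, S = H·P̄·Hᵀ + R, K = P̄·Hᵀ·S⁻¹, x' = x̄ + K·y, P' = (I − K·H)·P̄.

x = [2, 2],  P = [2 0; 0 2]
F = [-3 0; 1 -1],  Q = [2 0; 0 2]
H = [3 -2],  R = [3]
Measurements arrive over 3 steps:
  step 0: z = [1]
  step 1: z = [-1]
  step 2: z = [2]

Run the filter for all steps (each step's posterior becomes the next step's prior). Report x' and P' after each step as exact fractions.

step 0: x' = [-34/31, -190/93], P' = [44/31 54/31; 54/31 86/31]
step 1: x' = [664/1397, 4666/4191], P' = [2074/1397 2454/1397; 2454/1397 3720/1397]
step 2: x' = [27744/198371, -146274/198371], P' = [286780/198371 337020/198371; 337020/198371 511440/198371]

step 0: x̄ = F·x = [-6, 0]
step 0: P̄ = F·P·Fᵀ + Q = [20 -6; -6 6]
step 0: y = z − H·x̄ = [19]
step 0: S = H·P̄·Hᵀ + R = [279]
step 0: K = P̄·Hᵀ·S⁻¹ = [8/31; -10/93]
step 0: x' = x̄ + K·y = [-34/31, -190/93]
step 0: P' = (I − K·H)·P̄ = [44/31 54/31; 54/31 86/31]
step 1: x̄ = F·x = [102/31, 88/93]
step 1: P̄ = F·P·Fᵀ + Q = [458/31 30/31; 30/31 84/31]
step 1: y = z − H·x̄ = [-835/93]
step 1: S = H·P̄·Hᵀ + R = [4191/31]
step 1: K = P̄·Hᵀ·S⁻¹ = [438/1397; -26/1397]
step 1: x' = x̄ + K·y = [664/1397, 4666/4191]
step 1: P' = (I − K·H)·P̄ = [2074/1397 2454/1397; 2454/1397 3720/1397]
step 2: x̄ = F·x = [-1992/1397, -2674/4191]
step 2: P̄ = F·P·Fᵀ + Q = [21460/1397 1140/1397; 1140/1397 3680/1397]
step 2: y = z − H·x̄ = [20962/4191]
step 2: S = H·P̄·Hᵀ + R = [198371/1397]
step 2: K = P̄·Hᵀ·S⁻¹ = [62100/198371; -3940/198371]
step 2: x' = x̄ + K·y = [27744/198371, -146274/198371]
step 2: P' = (I − K·H)·P̄ = [286780/198371 337020/198371; 337020/198371 511440/198371]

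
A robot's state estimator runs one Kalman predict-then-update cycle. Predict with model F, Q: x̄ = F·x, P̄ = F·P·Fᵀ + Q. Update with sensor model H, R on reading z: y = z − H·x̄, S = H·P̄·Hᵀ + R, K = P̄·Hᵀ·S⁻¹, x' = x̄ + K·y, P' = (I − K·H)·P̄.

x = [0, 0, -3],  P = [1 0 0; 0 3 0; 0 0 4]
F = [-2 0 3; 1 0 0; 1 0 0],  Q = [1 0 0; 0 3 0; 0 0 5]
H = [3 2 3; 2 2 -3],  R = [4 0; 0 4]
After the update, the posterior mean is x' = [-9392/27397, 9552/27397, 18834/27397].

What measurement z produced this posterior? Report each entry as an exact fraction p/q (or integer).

x̄ = F·x = [-9, 0, 0]
P̄ = F·P·Fᵀ + Q = [41 -2 -2; -2 4 1; -2 1 6]
S = H·P̄·Hᵀ + R = [395 194; 194 234]
K = P̄·Hᵀ·S⁻¹ = [5073/27397 5629/27397; 488/27397 -575/54794; 3578/27397 -5308/27397]
x' − x̄ = [237181/27397, 9552/27397, 18834/27397] = K·y
y = (KᵀK)⁻¹·Kᵀ·(x' − x̄) = [29, 16]
z = y + H·x̄ = [29, 16] + [-27, -18] = [2, -2]

z = [2, -2]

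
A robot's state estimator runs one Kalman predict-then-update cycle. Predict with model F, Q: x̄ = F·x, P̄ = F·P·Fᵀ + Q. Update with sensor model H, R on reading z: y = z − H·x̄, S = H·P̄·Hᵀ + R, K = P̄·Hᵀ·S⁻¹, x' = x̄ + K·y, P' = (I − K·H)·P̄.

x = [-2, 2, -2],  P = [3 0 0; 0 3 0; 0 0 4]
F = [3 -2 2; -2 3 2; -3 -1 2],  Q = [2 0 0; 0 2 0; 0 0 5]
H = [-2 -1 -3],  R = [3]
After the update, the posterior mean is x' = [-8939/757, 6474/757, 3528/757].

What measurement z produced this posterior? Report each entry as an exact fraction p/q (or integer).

x̄ = F·x = [-14, 6, 0]
P̄ = F·P·Fᵀ + Q = [57 -20 -5; -20 57 25; -5 25 51]
S = H·P̄·Hᵀ + R = [757]
K = P̄·Hᵀ·S⁻¹ = [-79/757; -92/757; -168/757]
x' − x̄ = [1659/757, 1932/757, 3528/757] = K·y
y = (KᵀK)⁻¹·Kᵀ·(x' − x̄) = [-21]
z = y + H·x̄ = [-21] + [22] = [1]

z = [1]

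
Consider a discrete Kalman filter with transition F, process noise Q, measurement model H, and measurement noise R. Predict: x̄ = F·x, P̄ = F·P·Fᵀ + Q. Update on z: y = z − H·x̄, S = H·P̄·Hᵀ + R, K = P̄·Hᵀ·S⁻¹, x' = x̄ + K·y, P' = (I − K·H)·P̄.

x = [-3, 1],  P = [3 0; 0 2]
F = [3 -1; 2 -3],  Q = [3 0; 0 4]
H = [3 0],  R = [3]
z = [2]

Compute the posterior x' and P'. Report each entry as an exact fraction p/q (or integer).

x̄ = F·x = [-10, -9]
P̄ = F·P·Fᵀ + Q = [32 24; 24 34]
y = z − H·x̄ = [32]
S = H·P̄·Hᵀ + R = [291]
K = P̄·Hᵀ·S⁻¹ = [32/97; 24/97]
x' = x̄ + K·y = [54/97, -105/97]
P' = (I − K·H)·P̄ = [32/97 24/97; 24/97 1570/97]

x' = [54/97, -105/97]
P' = [32/97 24/97; 24/97 1570/97]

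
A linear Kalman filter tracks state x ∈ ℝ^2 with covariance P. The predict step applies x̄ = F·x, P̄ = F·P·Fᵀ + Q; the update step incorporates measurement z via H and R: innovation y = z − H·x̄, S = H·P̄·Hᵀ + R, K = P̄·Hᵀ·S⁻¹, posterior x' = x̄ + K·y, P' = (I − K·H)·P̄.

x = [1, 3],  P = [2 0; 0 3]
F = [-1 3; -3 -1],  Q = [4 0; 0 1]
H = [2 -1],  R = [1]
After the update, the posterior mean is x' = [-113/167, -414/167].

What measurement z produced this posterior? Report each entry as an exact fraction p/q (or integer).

z = [1]

x̄ = F·x = [8, -6]
P̄ = F·P·Fᵀ + Q = [33 -3; -3 22]
S = H·P̄·Hᵀ + R = [167]
K = P̄·Hᵀ·S⁻¹ = [69/167; -28/167]
x' − x̄ = [-1449/167, 588/167] = K·y
y = (KᵀK)⁻¹·Kᵀ·(x' − x̄) = [-21]
z = y + H·x̄ = [-21] + [22] = [1]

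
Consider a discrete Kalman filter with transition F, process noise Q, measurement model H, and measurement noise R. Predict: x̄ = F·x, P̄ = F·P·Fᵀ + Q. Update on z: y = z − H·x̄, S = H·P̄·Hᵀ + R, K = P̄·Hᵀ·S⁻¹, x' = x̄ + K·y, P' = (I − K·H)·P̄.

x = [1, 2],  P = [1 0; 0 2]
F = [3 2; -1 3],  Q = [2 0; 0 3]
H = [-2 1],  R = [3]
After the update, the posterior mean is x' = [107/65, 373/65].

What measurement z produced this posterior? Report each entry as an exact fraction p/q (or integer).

z = [3]

x̄ = F·x = [7, 5]
P̄ = F·P·Fᵀ + Q = [19 9; 9 22]
S = H·P̄·Hᵀ + R = [65]
K = P̄·Hᵀ·S⁻¹ = [-29/65; 4/65]
x' − x̄ = [-348/65, 48/65] = K·y
y = (KᵀK)⁻¹·Kᵀ·(x' − x̄) = [12]
z = y + H·x̄ = [12] + [-9] = [3]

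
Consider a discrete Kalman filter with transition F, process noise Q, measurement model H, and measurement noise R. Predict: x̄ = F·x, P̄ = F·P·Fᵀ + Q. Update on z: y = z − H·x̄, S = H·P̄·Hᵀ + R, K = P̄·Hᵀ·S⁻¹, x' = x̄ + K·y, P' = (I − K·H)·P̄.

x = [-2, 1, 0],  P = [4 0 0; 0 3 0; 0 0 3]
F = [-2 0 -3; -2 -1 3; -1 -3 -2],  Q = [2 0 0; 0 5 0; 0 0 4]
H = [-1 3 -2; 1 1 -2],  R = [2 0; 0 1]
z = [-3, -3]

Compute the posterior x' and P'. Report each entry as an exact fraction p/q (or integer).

x̄ = F·x = [4, 3, -1]
P̄ = F·P·Fᵀ + Q = [45 -11 26; -11 51 -1; 26 -1 47]
y = z − H·x̄ = [-10, -12]
S = H·P̄·Hᵀ + R = [876 282; 282 163]
K = P̄·Hᵀ·S⁻¹ = [-8057/31632 1741/5272; 7607/31632 -835/5272; -197/21088 -4293/10544]
x' = x̄ + K·y = [40873/15816, 39473/15816, 41957/10544]
P' = (I − K·H)·P̄ = [282029/15816 275389/15816 184065/10544; 275389/15816 280445/15816 186113/10544; 184065/10544 186113/10544 374471/21088]

x' = [40873/15816, 39473/15816, 41957/10544]
P' = [282029/15816 275389/15816 184065/10544; 275389/15816 280445/15816 186113/10544; 184065/10544 186113/10544 374471/21088]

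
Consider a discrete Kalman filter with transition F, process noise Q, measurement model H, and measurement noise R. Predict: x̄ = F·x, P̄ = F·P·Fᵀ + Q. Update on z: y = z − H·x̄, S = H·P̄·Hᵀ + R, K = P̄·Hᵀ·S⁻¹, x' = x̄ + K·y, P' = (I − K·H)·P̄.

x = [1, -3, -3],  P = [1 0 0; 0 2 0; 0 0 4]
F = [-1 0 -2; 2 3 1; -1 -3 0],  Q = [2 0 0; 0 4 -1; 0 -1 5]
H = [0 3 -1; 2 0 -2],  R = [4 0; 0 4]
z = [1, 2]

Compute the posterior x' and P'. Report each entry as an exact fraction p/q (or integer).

x' = [10371/7336, 2433/7336, 2791/7336]
P' = [19267/7336 3321/7336 14583/7336; 3321/7336 4063/7336 4097/7336; 14583/7336 4097/7336 17023/7336]

x̄ = F·x = [5, -10, 8]
P̄ = F·P·Fᵀ + Q = [19 -10 1; -10 30 -21; 1 -21 24]
y = z − H·x̄ = [39, 8]
S = H·P̄·Hᵀ + R = [424 112; 112 168]
K = P̄·Hᵀ·S⁻¹ = [-165/1048 1171/3668; 289/1048 -97/1834; -169/1048 -305/1834]
x' = x̄ + K·y = [10371/7336, 2433/7336, 2791/7336]
P' = (I − K·H)·P̄ = [19267/7336 3321/7336 14583/7336; 3321/7336 4063/7336 4097/7336; 14583/7336 4097/7336 17023/7336]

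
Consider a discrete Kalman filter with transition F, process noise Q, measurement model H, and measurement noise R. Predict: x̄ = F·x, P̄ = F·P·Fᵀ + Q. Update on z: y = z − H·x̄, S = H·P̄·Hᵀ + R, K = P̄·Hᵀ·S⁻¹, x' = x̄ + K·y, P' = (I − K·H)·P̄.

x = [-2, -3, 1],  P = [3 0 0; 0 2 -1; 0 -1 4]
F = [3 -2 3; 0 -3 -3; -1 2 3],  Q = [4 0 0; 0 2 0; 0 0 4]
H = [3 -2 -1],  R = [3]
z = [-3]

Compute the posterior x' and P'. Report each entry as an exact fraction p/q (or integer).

x̄ = F·x = [3, 6, -1]
P̄ = F·P·Fᵀ + Q = [87 -21 19; -21 38 -33; 19 -33 39]
y = z − H·x̄ = [-1]
S = H·P̄·Hᵀ + R = [983]
K = P̄·Hᵀ·S⁻¹ = [284/983; -106/983; 84/983]
x' = x̄ + K·y = [2665/983, 6004/983, -1067/983]
P' = (I − K·H)·P̄ = [4865/983 9461/983 -5179/983; 9461/983 26118/983 -23535/983; -5179/983 -23535/983 31281/983]

x' = [2665/983, 6004/983, -1067/983]
P' = [4865/983 9461/983 -5179/983; 9461/983 26118/983 -23535/983; -5179/983 -23535/983 31281/983]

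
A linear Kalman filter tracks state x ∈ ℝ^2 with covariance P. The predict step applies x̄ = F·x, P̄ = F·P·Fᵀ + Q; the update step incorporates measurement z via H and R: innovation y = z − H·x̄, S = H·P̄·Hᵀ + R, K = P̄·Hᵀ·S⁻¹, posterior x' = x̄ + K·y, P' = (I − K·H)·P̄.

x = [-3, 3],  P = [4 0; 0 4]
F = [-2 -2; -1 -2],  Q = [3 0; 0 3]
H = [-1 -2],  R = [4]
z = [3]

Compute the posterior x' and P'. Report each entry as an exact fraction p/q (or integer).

x' = [249/227, -471/227]
P' = [1056/227 -362/227; -362/227 321/227]

x̄ = F·x = [0, -3]
P̄ = F·P·Fᵀ + Q = [35 24; 24 23]
y = z − H·x̄ = [-3]
S = H·P̄·Hᵀ + R = [227]
K = P̄·Hᵀ·S⁻¹ = [-83/227; -70/227]
x' = x̄ + K·y = [249/227, -471/227]
P' = (I − K·H)·P̄ = [1056/227 -362/227; -362/227 321/227]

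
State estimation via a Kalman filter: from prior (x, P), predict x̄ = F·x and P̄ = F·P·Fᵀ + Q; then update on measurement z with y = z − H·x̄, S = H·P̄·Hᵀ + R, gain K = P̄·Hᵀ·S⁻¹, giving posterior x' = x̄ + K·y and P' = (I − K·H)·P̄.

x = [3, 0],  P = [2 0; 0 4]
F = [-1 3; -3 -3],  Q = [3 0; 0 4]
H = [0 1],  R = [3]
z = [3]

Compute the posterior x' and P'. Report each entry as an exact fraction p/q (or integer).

x̄ = F·x = [-3, -9]
P̄ = F·P·Fᵀ + Q = [41 -30; -30 58]
y = z − H·x̄ = [12]
S = H·P̄·Hᵀ + R = [61]
K = P̄·Hᵀ·S⁻¹ = [-30/61; 58/61]
x' = x̄ + K·y = [-543/61, 147/61]
P' = (I − K·H)·P̄ = [1601/61 -90/61; -90/61 174/61]

x' = [-543/61, 147/61]
P' = [1601/61 -90/61; -90/61 174/61]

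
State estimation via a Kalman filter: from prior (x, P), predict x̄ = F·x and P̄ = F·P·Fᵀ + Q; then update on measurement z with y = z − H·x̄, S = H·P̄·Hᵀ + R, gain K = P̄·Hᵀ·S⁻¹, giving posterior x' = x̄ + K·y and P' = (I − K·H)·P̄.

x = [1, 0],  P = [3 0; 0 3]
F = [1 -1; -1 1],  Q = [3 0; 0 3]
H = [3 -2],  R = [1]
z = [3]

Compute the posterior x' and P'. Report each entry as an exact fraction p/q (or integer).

x̄ = F·x = [1, -1]
P̄ = F·P·Fᵀ + Q = [9 -6; -6 9]
y = z − H·x̄ = [-2]
S = H·P̄·Hᵀ + R = [190]
K = P̄·Hᵀ·S⁻¹ = [39/190; -18/95]
x' = x̄ + K·y = [56/95, -59/95]
P' = (I − K·H)·P̄ = [189/190 132/95; 132/95 207/95]

x' = [56/95, -59/95]
P' = [189/190 132/95; 132/95 207/95]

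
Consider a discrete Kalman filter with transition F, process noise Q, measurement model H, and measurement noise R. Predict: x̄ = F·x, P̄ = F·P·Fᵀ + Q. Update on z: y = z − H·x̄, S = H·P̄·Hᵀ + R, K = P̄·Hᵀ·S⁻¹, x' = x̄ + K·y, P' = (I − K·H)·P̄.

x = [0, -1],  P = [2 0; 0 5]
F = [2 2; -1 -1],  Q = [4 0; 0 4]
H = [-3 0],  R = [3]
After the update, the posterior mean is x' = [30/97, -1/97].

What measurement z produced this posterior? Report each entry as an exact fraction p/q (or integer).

x̄ = F·x = [-2, 1]
P̄ = F·P·Fᵀ + Q = [32 -14; -14 11]
S = H·P̄·Hᵀ + R = [291]
K = P̄·Hᵀ·S⁻¹ = [-32/97; 14/97]
x' − x̄ = [224/97, -98/97] = K·y
y = (KᵀK)⁻¹·Kᵀ·(x' − x̄) = [-7]
z = y + H·x̄ = [-7] + [6] = [-1]

z = [-1]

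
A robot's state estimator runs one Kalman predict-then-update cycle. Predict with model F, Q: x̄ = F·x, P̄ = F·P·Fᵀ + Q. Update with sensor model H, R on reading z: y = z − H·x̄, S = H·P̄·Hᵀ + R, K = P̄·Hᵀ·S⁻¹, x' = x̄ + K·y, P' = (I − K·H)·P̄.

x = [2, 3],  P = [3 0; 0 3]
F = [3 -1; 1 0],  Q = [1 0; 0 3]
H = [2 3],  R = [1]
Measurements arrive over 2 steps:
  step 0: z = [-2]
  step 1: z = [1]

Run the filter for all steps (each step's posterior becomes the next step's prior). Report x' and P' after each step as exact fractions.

step 0: x' = [-55/41, 10/41], P' = [976/287 -621/287; -621/287 426/287]
step 1: x' = [5922/28075, 5086/28075], P' = [379973/112300 -240951/112300; -240951/112300 164837/112300]

step 0: x̄ = F·x = [3, 2]
step 0: P̄ = F·P·Fᵀ + Q = [31 9; 9 6]
step 0: y = z − H·x̄ = [-14]
step 0: S = H·P̄·Hᵀ + R = [287]
step 0: K = P̄·Hᵀ·S⁻¹ = [89/287; 36/287]
step 0: x' = x̄ + K·y = [-55/41, 10/41]
step 0: P' = (I − K·H)·P̄ = [976/287 -621/287; -621/287 426/287]
step 1: x̄ = F·x = [-175/41, -55/41]
step 1: P̄ = F·P·Fᵀ + Q = [1889/41 507/41; 507/41 1837/287]
step 1: y = z − H·x̄ = [556/41]
step 1: S = H·P̄·Hᵀ + R = [112300/287]
step 1: K = P̄·Hᵀ·S⁻¹ = [37093/112300; 12609/112300]
step 1: x' = x̄ + K·y = [5922/28075, 5086/28075]
step 1: P' = (I − K·H)·P̄ = [379973/112300 -240951/112300; -240951/112300 164837/112300]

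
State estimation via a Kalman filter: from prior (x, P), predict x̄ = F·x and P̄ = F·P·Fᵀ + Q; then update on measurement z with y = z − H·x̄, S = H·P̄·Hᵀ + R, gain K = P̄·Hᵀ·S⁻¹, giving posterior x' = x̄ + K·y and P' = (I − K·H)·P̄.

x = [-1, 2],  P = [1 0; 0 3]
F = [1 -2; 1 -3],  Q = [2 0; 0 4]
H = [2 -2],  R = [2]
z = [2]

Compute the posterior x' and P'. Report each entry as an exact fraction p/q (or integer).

x̄ = F·x = [-5, -7]
P̄ = F·P·Fᵀ + Q = [15 19; 19 32]
y = z − H·x̄ = [-2]
S = H·P̄·Hᵀ + R = [38]
K = P̄·Hᵀ·S⁻¹ = [-4/19; -13/19]
x' = x̄ + K·y = [-87/19, -107/19]
P' = (I − K·H)·P̄ = [253/19 257/19; 257/19 270/19]

x' = [-87/19, -107/19]
P' = [253/19 257/19; 257/19 270/19]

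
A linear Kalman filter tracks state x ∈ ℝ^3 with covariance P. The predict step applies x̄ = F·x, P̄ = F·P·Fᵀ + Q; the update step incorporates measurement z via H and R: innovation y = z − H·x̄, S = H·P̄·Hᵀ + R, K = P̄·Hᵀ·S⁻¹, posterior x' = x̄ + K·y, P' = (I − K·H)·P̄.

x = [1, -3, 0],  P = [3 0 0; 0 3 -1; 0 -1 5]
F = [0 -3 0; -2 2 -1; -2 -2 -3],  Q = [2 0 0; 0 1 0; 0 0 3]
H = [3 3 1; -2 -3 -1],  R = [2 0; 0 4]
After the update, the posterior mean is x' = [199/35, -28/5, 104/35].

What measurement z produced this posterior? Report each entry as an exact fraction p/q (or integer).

z = [3, 2]

x̄ = F·x = [9, -8, 4]
P̄ = F·P·Fᵀ + Q = [29 -21 9; -21 34 19; 9 19 60]
S = H·P̄·Hᵀ + R = [419 -384; -384 384]
K = P̄·Hᵀ·S⁻¹ = [29/35 2749/3360; -3/5 -1547/1920; 9/35 -423/4480]
x' − x̄ = [-116/35, 12/5, -36/35] = K·y
y = (KᵀK)⁻¹·Kᵀ·(x' − x̄) = [-4, 0]
z = y + H·x̄ = [-4, 0] + [7, 2] = [3, 2]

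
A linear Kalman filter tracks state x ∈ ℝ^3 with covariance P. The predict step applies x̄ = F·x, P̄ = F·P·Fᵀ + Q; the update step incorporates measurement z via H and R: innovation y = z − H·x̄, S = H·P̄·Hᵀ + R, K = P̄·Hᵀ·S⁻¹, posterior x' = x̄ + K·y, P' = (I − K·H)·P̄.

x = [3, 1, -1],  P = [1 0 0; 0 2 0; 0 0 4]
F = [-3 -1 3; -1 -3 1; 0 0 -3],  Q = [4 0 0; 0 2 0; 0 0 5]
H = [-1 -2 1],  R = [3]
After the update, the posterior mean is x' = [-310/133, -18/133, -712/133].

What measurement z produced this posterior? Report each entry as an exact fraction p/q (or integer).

z = [-3]

x̄ = F·x = [-13, -7, 3]
P̄ = F·P·Fᵀ + Q = [51 21 -36; 21 25 -12; -36 -12 41]
S = H·P̄·Hᵀ + R = [399]
K = P̄·Hᵀ·S⁻¹ = [-43/133; -83/399; 101/399]
x' − x̄ = [1419/133, 913/133, -1111/133] = K·y
y = (KᵀK)⁻¹·Kᵀ·(x' − x̄) = [-33]
z = y + H·x̄ = [-33] + [30] = [-3]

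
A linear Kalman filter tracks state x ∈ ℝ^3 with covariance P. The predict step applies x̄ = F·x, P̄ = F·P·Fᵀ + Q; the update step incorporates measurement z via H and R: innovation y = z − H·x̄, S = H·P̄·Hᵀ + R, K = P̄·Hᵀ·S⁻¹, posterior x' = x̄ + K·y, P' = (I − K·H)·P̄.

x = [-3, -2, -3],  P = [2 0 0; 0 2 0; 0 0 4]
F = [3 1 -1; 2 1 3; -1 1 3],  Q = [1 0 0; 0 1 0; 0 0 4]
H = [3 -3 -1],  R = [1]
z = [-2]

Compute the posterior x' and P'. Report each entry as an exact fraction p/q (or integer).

x̄ = F·x = [-8, -17, -8]
P̄ = F·P·Fᵀ + Q = [25 2 -16; 2 47 34; -16 34 44]
y = z − H·x̄ = [-37]
S = H·P̄·Hᵀ + R = [957]
K = P̄·Hᵀ·S⁻¹ = [85/957; -169/957; -194/957]
x' = x̄ + K·y = [-10801/957, -10016/957, -478/957]
P' = (I − K·H)·P̄ = [16700/957 16279/957 1178/957; 16279/957 16418/957 -248/957; 1178/957 -248/957 4472/957]

x' = [-10801/957, -10016/957, -478/957]
P' = [16700/957 16279/957 1178/957; 16279/957 16418/957 -248/957; 1178/957 -248/957 4472/957]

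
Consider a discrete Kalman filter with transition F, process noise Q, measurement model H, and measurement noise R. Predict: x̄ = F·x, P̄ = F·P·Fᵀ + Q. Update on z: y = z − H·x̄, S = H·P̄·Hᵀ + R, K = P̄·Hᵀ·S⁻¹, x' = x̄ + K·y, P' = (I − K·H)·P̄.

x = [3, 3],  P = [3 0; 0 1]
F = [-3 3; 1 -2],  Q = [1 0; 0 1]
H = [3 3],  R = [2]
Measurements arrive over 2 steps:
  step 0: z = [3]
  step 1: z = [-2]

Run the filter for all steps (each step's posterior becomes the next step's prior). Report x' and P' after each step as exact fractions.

step 0: x' = [792/137, -663/137], P' = [713/137 -669/137; -669/137 655/137]
step 1: x' = [-104142/58387, 60906/58387], P' = [334984/58387 -310182/58387; -310182/58387 298294/58387]

step 0: x̄ = F·x = [0, -3]
step 0: P̄ = F·P·Fᵀ + Q = [37 -15; -15 8]
step 0: y = z − H·x̄ = [12]
step 0: S = H·P̄·Hᵀ + R = [137]
step 0: K = P̄·Hᵀ·S⁻¹ = [66/137; -21/137]
step 0: x' = x̄ + K·y = [792/137, -663/137]
step 0: P' = (I − K·H)·P̄ = [713/137 -669/137; -669/137 655/137]
step 1: x̄ = F·x = [-4365/137, 2118/137]
step 1: P̄ = F·P·Fᵀ + Q = [24491/137 -12090/137; -12090/137 6146/137]
step 1: y = z − H·x̄ = [6467/137]
step 1: S = H·P̄·Hᵀ + R = [58387/137]
step 1: K = P̄·Hᵀ·S⁻¹ = [37203/58387; -17832/58387]
step 1: x' = x̄ + K·y = [-104142/58387, 60906/58387]
step 1: P' = (I − K·H)·P̄ = [334984/58387 -310182/58387; -310182/58387 298294/58387]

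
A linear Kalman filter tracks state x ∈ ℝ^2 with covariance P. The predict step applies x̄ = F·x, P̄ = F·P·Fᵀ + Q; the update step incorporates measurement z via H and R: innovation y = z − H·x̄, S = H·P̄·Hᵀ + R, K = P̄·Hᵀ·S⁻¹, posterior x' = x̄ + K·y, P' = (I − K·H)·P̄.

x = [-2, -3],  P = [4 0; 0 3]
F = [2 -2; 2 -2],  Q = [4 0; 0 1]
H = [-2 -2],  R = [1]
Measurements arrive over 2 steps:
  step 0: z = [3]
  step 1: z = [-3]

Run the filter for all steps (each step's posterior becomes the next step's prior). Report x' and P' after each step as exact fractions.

step 0: x' = [-382/469, -316/469], P' = [608/469 -548/469; -548/469 605/469]
step 1: x' = [24708/31525, 1722/2425], P' = [203336/157625 -14076/12125; -14076/12125 15533/12125]

step 0: x̄ = F·x = [2, 2]
step 0: P̄ = F·P·Fᵀ + Q = [32 28; 28 29]
step 0: y = z − H·x̄ = [11]
step 0: S = H·P̄·Hᵀ + R = [469]
step 0: K = P̄·Hᵀ·S⁻¹ = [-120/469; -114/469]
step 0: x' = x̄ + K·y = [-382/469, -316/469]
step 0: P' = (I − K·H)·P̄ = [608/469 -548/469; -548/469 605/469]
step 1: x̄ = F·x = [-132/469, -132/469]
step 1: P̄ = F·P·Fᵀ + Q = [11112/469 9236/469; 9236/469 9705/469]
step 1: y = z − H·x̄ = [-1935/469]
step 1: S = H·P̄·Hᵀ + R = [157625/469]
step 1: K = P̄·Hᵀ·S⁻¹ = [-40696/157625; -2914/12125]
step 1: x' = x̄ + K·y = [24708/31525, 1722/2425]
step 1: P' = (I − K·H)·P̄ = [203336/157625 -14076/12125; -14076/12125 15533/12125]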